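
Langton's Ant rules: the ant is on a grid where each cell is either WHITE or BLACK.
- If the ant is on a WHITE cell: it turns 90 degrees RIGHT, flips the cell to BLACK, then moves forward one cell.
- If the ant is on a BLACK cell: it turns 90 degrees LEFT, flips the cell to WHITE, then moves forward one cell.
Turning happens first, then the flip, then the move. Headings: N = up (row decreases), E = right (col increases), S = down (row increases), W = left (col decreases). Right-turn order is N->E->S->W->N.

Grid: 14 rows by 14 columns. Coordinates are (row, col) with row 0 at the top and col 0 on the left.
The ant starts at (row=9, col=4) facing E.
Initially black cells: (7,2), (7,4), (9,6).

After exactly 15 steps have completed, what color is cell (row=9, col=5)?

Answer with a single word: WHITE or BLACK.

Step 1: on WHITE (9,4): turn R to S, flip to black, move to (10,4). |black|=4
Step 2: on WHITE (10,4): turn R to W, flip to black, move to (10,3). |black|=5
Step 3: on WHITE (10,3): turn R to N, flip to black, move to (9,3). |black|=6
Step 4: on WHITE (9,3): turn R to E, flip to black, move to (9,4). |black|=7
Step 5: on BLACK (9,4): turn L to N, flip to white, move to (8,4). |black|=6
Step 6: on WHITE (8,4): turn R to E, flip to black, move to (8,5). |black|=7
Step 7: on WHITE (8,5): turn R to S, flip to black, move to (9,5). |black|=8
Step 8: on WHITE (9,5): turn R to W, flip to black, move to (9,4). |black|=9
Step 9: on WHITE (9,4): turn R to N, flip to black, move to (8,4). |black|=10
Step 10: on BLACK (8,4): turn L to W, flip to white, move to (8,3). |black|=9
Step 11: on WHITE (8,3): turn R to N, flip to black, move to (7,3). |black|=10
Step 12: on WHITE (7,3): turn R to E, flip to black, move to (7,4). |black|=11
Step 13: on BLACK (7,4): turn L to N, flip to white, move to (6,4). |black|=10
Step 14: on WHITE (6,4): turn R to E, flip to black, move to (6,5). |black|=11
Step 15: on WHITE (6,5): turn R to S, flip to black, move to (7,5). |black|=12

Answer: BLACK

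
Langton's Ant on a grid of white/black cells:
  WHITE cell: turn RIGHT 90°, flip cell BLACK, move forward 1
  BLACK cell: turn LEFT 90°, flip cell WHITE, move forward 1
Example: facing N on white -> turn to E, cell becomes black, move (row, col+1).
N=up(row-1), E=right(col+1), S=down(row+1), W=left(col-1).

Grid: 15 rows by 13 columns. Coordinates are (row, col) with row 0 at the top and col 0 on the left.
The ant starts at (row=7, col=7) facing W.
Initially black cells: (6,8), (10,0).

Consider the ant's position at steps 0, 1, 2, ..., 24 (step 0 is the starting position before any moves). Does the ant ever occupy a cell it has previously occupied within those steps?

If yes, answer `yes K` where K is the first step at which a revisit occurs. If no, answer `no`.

Answer: yes 6

Derivation:
Step 1: on WHITE (7,7): turn R to N, flip to black, move to (6,7). |black|=3 — new cell
Step 2: on WHITE (6,7): turn R to E, flip to black, move to (6,8). |black|=4 — new cell
Step 3: on BLACK (6,8): turn L to N, flip to white, move to (5,8). |black|=3 — new cell
Step 4: on WHITE (5,8): turn R to E, flip to black, move to (5,9). |black|=4 — new cell
Step 5: on WHITE (5,9): turn R to S, flip to black, move to (6,9). |black|=5 — new cell
Step 6: on WHITE (6,9): turn R to W, flip to black, move to (6,8). |black|=6 — REVISIT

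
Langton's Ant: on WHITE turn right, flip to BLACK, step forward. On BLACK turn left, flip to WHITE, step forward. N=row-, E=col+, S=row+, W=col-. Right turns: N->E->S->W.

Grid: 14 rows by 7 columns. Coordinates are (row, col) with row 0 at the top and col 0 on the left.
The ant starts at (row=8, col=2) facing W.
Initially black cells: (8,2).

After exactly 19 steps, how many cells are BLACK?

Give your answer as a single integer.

Answer: 6

Derivation:
Step 1: on BLACK (8,2): turn L to S, flip to white, move to (9,2). |black|=0
Step 2: on WHITE (9,2): turn R to W, flip to black, move to (9,1). |black|=1
Step 3: on WHITE (9,1): turn R to N, flip to black, move to (8,1). |black|=2
Step 4: on WHITE (8,1): turn R to E, flip to black, move to (8,2). |black|=3
Step 5: on WHITE (8,2): turn R to S, flip to black, move to (9,2). |black|=4
Step 6: on BLACK (9,2): turn L to E, flip to white, move to (9,3). |black|=3
Step 7: on WHITE (9,3): turn R to S, flip to black, move to (10,3). |black|=4
Step 8: on WHITE (10,3): turn R to W, flip to black, move to (10,2). |black|=5
Step 9: on WHITE (10,2): turn R to N, flip to black, move to (9,2). |black|=6
Step 10: on WHITE (9,2): turn R to E, flip to black, move to (9,3). |black|=7
Step 11: on BLACK (9,3): turn L to N, flip to white, move to (8,3). |black|=6
Step 12: on WHITE (8,3): turn R to E, flip to black, move to (8,4). |black|=7
Step 13: on WHITE (8,4): turn R to S, flip to black, move to (9,4). |black|=8
Step 14: on WHITE (9,4): turn R to W, flip to black, move to (9,3). |black|=9
Step 15: on WHITE (9,3): turn R to N, flip to black, move to (8,3). |black|=10
Step 16: on BLACK (8,3): turn L to W, flip to white, move to (8,2). |black|=9
Step 17: on BLACK (8,2): turn L to S, flip to white, move to (9,2). |black|=8
Step 18: on BLACK (9,2): turn L to E, flip to white, move to (9,3). |black|=7
Step 19: on BLACK (9,3): turn L to N, flip to white, move to (8,3). |black|=6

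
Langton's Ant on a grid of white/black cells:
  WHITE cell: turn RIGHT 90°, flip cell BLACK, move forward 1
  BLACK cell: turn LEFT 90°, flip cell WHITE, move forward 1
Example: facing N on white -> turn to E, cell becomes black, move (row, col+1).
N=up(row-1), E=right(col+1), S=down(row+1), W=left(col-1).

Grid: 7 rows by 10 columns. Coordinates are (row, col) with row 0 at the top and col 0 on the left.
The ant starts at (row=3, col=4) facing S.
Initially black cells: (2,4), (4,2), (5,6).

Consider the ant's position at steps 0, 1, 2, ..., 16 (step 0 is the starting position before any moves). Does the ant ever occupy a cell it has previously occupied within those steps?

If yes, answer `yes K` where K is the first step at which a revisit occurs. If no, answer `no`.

Answer: yes 7

Derivation:
Step 1: on WHITE (3,4): turn R to W, flip to black, move to (3,3). |black|=4 — new cell
Step 2: on WHITE (3,3): turn R to N, flip to black, move to (2,3). |black|=5 — new cell
Step 3: on WHITE (2,3): turn R to E, flip to black, move to (2,4). |black|=6 — new cell
Step 4: on BLACK (2,4): turn L to N, flip to white, move to (1,4). |black|=5 — new cell
Step 5: on WHITE (1,4): turn R to E, flip to black, move to (1,5). |black|=6 — new cell
Step 6: on WHITE (1,5): turn R to S, flip to black, move to (2,5). |black|=7 — new cell
Step 7: on WHITE (2,5): turn R to W, flip to black, move to (2,4). |black|=8 — REVISIT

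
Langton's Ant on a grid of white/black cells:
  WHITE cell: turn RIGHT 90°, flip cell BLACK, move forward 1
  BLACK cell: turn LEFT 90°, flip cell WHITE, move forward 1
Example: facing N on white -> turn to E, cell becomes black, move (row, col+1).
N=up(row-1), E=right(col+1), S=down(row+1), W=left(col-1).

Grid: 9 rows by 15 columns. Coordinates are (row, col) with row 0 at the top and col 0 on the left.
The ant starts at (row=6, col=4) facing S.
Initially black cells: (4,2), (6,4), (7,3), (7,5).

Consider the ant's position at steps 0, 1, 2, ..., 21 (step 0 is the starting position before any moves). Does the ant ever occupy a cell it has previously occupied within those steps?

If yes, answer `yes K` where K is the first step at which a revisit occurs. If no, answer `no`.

Step 1: on BLACK (6,4): turn L to E, flip to white, move to (6,5). |black|=3 — new cell
Step 2: on WHITE (6,5): turn R to S, flip to black, move to (7,5). |black|=4 — new cell
Step 3: on BLACK (7,5): turn L to E, flip to white, move to (7,6). |black|=3 — new cell
Step 4: on WHITE (7,6): turn R to S, flip to black, move to (8,6). |black|=4 — new cell
Step 5: on WHITE (8,6): turn R to W, flip to black, move to (8,5). |black|=5 — new cell
Step 6: on WHITE (8,5): turn R to N, flip to black, move to (7,5). |black|=6 — REVISIT

Answer: yes 6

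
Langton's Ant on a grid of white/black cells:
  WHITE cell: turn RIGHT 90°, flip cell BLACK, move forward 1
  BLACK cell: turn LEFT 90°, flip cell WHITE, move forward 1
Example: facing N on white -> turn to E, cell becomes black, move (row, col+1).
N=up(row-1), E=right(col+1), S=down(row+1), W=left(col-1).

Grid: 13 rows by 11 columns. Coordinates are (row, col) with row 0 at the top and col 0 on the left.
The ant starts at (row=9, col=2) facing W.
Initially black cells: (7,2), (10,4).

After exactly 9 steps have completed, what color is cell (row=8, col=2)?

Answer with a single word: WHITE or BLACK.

Step 1: on WHITE (9,2): turn R to N, flip to black, move to (8,2). |black|=3
Step 2: on WHITE (8,2): turn R to E, flip to black, move to (8,3). |black|=4
Step 3: on WHITE (8,3): turn R to S, flip to black, move to (9,3). |black|=5
Step 4: on WHITE (9,3): turn R to W, flip to black, move to (9,2). |black|=6
Step 5: on BLACK (9,2): turn L to S, flip to white, move to (10,2). |black|=5
Step 6: on WHITE (10,2): turn R to W, flip to black, move to (10,1). |black|=6
Step 7: on WHITE (10,1): turn R to N, flip to black, move to (9,1). |black|=7
Step 8: on WHITE (9,1): turn R to E, flip to black, move to (9,2). |black|=8
Step 9: on WHITE (9,2): turn R to S, flip to black, move to (10,2). |black|=9

Answer: BLACK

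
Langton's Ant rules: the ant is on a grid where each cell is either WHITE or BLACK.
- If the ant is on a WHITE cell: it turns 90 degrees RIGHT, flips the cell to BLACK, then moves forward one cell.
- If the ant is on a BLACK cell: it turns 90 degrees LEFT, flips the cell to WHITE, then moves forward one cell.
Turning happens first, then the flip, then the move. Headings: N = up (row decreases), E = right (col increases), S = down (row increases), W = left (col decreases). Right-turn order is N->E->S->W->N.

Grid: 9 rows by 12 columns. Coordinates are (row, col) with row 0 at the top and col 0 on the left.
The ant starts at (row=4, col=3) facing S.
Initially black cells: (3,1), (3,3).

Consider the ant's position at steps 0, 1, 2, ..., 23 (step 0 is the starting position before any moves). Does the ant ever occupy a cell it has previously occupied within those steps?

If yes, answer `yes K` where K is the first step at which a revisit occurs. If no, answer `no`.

Step 1: on WHITE (4,3): turn R to W, flip to black, move to (4,2). |black|=3 — new cell
Step 2: on WHITE (4,2): turn R to N, flip to black, move to (3,2). |black|=4 — new cell
Step 3: on WHITE (3,2): turn R to E, flip to black, move to (3,3). |black|=5 — new cell
Step 4: on BLACK (3,3): turn L to N, flip to white, move to (2,3). |black|=4 — new cell
Step 5: on WHITE (2,3): turn R to E, flip to black, move to (2,4). |black|=5 — new cell
Step 6: on WHITE (2,4): turn R to S, flip to black, move to (3,4). |black|=6 — new cell
Step 7: on WHITE (3,4): turn R to W, flip to black, move to (3,3). |black|=7 — REVISIT

Answer: yes 7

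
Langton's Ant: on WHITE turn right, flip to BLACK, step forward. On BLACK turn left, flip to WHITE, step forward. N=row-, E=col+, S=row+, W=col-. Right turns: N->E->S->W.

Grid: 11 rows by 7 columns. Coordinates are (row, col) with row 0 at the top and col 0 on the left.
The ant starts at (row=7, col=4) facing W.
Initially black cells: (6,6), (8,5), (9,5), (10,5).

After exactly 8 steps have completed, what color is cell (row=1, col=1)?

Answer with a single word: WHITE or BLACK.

Answer: WHITE

Derivation:
Step 1: on WHITE (7,4): turn R to N, flip to black, move to (6,4). |black|=5
Step 2: on WHITE (6,4): turn R to E, flip to black, move to (6,5). |black|=6
Step 3: on WHITE (6,5): turn R to S, flip to black, move to (7,5). |black|=7
Step 4: on WHITE (7,5): turn R to W, flip to black, move to (7,4). |black|=8
Step 5: on BLACK (7,4): turn L to S, flip to white, move to (8,4). |black|=7
Step 6: on WHITE (8,4): turn R to W, flip to black, move to (8,3). |black|=8
Step 7: on WHITE (8,3): turn R to N, flip to black, move to (7,3). |black|=9
Step 8: on WHITE (7,3): turn R to E, flip to black, move to (7,4). |black|=10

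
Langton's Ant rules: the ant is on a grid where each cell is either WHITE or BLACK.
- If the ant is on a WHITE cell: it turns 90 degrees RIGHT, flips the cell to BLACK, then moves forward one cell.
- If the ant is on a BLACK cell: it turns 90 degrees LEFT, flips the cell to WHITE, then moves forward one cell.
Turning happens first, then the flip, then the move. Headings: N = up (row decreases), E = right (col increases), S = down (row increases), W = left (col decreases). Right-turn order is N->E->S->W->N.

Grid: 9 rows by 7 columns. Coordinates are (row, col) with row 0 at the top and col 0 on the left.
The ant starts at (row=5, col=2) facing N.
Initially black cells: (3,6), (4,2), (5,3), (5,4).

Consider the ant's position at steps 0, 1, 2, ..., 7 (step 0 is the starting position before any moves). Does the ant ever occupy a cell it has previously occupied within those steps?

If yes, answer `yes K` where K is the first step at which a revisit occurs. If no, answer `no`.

Step 1: on WHITE (5,2): turn R to E, flip to black, move to (5,3). |black|=5 — new cell
Step 2: on BLACK (5,3): turn L to N, flip to white, move to (4,3). |black|=4 — new cell
Step 3: on WHITE (4,3): turn R to E, flip to black, move to (4,4). |black|=5 — new cell
Step 4: on WHITE (4,4): turn R to S, flip to black, move to (5,4). |black|=6 — new cell
Step 5: on BLACK (5,4): turn L to E, flip to white, move to (5,5). |black|=5 — new cell
Step 6: on WHITE (5,5): turn R to S, flip to black, move to (6,5). |black|=6 — new cell
Step 7: on WHITE (6,5): turn R to W, flip to black, move to (6,4). |black|=7 — new cell
No revisit within 7 steps.

Answer: no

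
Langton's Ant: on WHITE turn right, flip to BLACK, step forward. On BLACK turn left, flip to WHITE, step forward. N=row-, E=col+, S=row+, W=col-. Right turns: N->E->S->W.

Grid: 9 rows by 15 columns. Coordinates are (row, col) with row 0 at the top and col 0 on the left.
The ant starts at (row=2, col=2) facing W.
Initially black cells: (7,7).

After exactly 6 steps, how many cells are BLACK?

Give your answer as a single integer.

Answer: 5

Derivation:
Step 1: on WHITE (2,2): turn R to N, flip to black, move to (1,2). |black|=2
Step 2: on WHITE (1,2): turn R to E, flip to black, move to (1,3). |black|=3
Step 3: on WHITE (1,3): turn R to S, flip to black, move to (2,3). |black|=4
Step 4: on WHITE (2,3): turn R to W, flip to black, move to (2,2). |black|=5
Step 5: on BLACK (2,2): turn L to S, flip to white, move to (3,2). |black|=4
Step 6: on WHITE (3,2): turn R to W, flip to black, move to (3,1). |black|=5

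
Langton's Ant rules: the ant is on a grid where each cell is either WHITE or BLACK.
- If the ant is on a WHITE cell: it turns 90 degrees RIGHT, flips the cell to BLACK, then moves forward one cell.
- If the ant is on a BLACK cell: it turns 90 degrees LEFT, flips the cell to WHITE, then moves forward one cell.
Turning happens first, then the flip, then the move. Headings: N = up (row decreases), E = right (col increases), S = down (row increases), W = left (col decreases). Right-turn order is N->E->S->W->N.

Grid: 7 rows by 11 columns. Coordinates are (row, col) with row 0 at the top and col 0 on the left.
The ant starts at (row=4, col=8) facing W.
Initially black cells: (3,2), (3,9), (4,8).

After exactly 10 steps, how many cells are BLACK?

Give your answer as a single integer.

Step 1: on BLACK (4,8): turn L to S, flip to white, move to (5,8). |black|=2
Step 2: on WHITE (5,8): turn R to W, flip to black, move to (5,7). |black|=3
Step 3: on WHITE (5,7): turn R to N, flip to black, move to (4,7). |black|=4
Step 4: on WHITE (4,7): turn R to E, flip to black, move to (4,8). |black|=5
Step 5: on WHITE (4,8): turn R to S, flip to black, move to (5,8). |black|=6
Step 6: on BLACK (5,8): turn L to E, flip to white, move to (5,9). |black|=5
Step 7: on WHITE (5,9): turn R to S, flip to black, move to (6,9). |black|=6
Step 8: on WHITE (6,9): turn R to W, flip to black, move to (6,8). |black|=7
Step 9: on WHITE (6,8): turn R to N, flip to black, move to (5,8). |black|=8
Step 10: on WHITE (5,8): turn R to E, flip to black, move to (5,9). |black|=9

Answer: 9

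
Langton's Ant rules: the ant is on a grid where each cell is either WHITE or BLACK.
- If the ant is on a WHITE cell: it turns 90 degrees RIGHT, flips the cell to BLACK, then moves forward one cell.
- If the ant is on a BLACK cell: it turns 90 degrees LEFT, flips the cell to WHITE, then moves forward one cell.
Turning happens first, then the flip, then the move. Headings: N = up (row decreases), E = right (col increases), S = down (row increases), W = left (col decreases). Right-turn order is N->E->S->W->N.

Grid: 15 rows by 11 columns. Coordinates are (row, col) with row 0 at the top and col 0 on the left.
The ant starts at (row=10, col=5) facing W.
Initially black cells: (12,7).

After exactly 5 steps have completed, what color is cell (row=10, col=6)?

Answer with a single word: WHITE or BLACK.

Answer: BLACK

Derivation:
Step 1: on WHITE (10,5): turn R to N, flip to black, move to (9,5). |black|=2
Step 2: on WHITE (9,5): turn R to E, flip to black, move to (9,6). |black|=3
Step 3: on WHITE (9,6): turn R to S, flip to black, move to (10,6). |black|=4
Step 4: on WHITE (10,6): turn R to W, flip to black, move to (10,5). |black|=5
Step 5: on BLACK (10,5): turn L to S, flip to white, move to (11,5). |black|=4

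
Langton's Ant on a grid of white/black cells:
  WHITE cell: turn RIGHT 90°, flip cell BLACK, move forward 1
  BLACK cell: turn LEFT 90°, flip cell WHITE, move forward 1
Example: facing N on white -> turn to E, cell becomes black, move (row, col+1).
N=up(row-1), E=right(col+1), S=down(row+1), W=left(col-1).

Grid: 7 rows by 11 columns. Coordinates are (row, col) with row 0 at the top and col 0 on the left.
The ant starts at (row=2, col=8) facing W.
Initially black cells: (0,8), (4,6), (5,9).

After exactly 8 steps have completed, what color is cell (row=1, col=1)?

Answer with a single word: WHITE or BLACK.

Answer: WHITE

Derivation:
Step 1: on WHITE (2,8): turn R to N, flip to black, move to (1,8). |black|=4
Step 2: on WHITE (1,8): turn R to E, flip to black, move to (1,9). |black|=5
Step 3: on WHITE (1,9): turn R to S, flip to black, move to (2,9). |black|=6
Step 4: on WHITE (2,9): turn R to W, flip to black, move to (2,8). |black|=7
Step 5: on BLACK (2,8): turn L to S, flip to white, move to (3,8). |black|=6
Step 6: on WHITE (3,8): turn R to W, flip to black, move to (3,7). |black|=7
Step 7: on WHITE (3,7): turn R to N, flip to black, move to (2,7). |black|=8
Step 8: on WHITE (2,7): turn R to E, flip to black, move to (2,8). |black|=9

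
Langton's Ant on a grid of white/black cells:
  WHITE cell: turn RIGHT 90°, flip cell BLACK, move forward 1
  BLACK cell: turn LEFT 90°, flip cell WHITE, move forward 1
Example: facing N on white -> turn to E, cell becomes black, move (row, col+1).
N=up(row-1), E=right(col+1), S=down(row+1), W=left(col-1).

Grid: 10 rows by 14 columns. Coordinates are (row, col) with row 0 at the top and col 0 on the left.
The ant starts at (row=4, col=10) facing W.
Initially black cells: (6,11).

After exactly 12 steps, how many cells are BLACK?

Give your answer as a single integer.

Step 1: on WHITE (4,10): turn R to N, flip to black, move to (3,10). |black|=2
Step 2: on WHITE (3,10): turn R to E, flip to black, move to (3,11). |black|=3
Step 3: on WHITE (3,11): turn R to S, flip to black, move to (4,11). |black|=4
Step 4: on WHITE (4,11): turn R to W, flip to black, move to (4,10). |black|=5
Step 5: on BLACK (4,10): turn L to S, flip to white, move to (5,10). |black|=4
Step 6: on WHITE (5,10): turn R to W, flip to black, move to (5,9). |black|=5
Step 7: on WHITE (5,9): turn R to N, flip to black, move to (4,9). |black|=6
Step 8: on WHITE (4,9): turn R to E, flip to black, move to (4,10). |black|=7
Step 9: on WHITE (4,10): turn R to S, flip to black, move to (5,10). |black|=8
Step 10: on BLACK (5,10): turn L to E, flip to white, move to (5,11). |black|=7
Step 11: on WHITE (5,11): turn R to S, flip to black, move to (6,11). |black|=8
Step 12: on BLACK (6,11): turn L to E, flip to white, move to (6,12). |black|=7

Answer: 7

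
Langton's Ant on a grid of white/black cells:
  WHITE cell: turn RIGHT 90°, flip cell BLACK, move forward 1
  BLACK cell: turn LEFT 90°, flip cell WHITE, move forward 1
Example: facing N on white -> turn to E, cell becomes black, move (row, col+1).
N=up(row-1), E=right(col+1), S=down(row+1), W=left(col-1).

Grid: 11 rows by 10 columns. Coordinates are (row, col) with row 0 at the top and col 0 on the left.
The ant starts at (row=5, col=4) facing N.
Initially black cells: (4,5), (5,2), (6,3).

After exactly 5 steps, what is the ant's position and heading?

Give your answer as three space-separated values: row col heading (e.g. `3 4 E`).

Answer: 5 3 W

Derivation:
Step 1: on WHITE (5,4): turn R to E, flip to black, move to (5,5). |black|=4
Step 2: on WHITE (5,5): turn R to S, flip to black, move to (6,5). |black|=5
Step 3: on WHITE (6,5): turn R to W, flip to black, move to (6,4). |black|=6
Step 4: on WHITE (6,4): turn R to N, flip to black, move to (5,4). |black|=7
Step 5: on BLACK (5,4): turn L to W, flip to white, move to (5,3). |black|=6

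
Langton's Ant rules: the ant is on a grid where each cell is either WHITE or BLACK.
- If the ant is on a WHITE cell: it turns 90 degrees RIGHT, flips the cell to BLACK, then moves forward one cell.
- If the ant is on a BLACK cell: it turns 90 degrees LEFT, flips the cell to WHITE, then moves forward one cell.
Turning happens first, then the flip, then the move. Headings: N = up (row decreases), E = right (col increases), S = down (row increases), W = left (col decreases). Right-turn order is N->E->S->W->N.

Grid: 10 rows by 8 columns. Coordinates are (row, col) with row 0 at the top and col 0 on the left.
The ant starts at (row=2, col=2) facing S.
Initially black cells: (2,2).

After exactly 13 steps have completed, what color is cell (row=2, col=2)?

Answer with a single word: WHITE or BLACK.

Step 1: on BLACK (2,2): turn L to E, flip to white, move to (2,3). |black|=0
Step 2: on WHITE (2,3): turn R to S, flip to black, move to (3,3). |black|=1
Step 3: on WHITE (3,3): turn R to W, flip to black, move to (3,2). |black|=2
Step 4: on WHITE (3,2): turn R to N, flip to black, move to (2,2). |black|=3
Step 5: on WHITE (2,2): turn R to E, flip to black, move to (2,3). |black|=4
Step 6: on BLACK (2,3): turn L to N, flip to white, move to (1,3). |black|=3
Step 7: on WHITE (1,3): turn R to E, flip to black, move to (1,4). |black|=4
Step 8: on WHITE (1,4): turn R to S, flip to black, move to (2,4). |black|=5
Step 9: on WHITE (2,4): turn R to W, flip to black, move to (2,3). |black|=6
Step 10: on WHITE (2,3): turn R to N, flip to black, move to (1,3). |black|=7
Step 11: on BLACK (1,3): turn L to W, flip to white, move to (1,2). |black|=6
Step 12: on WHITE (1,2): turn R to N, flip to black, move to (0,2). |black|=7
Step 13: on WHITE (0,2): turn R to E, flip to black, move to (0,3). |black|=8

Answer: BLACK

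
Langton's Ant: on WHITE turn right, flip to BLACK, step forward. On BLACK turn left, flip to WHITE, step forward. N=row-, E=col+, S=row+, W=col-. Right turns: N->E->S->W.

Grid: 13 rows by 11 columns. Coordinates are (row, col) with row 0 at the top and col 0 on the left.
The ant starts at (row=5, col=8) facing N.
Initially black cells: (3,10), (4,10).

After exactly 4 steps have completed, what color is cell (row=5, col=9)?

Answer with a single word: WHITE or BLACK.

Step 1: on WHITE (5,8): turn R to E, flip to black, move to (5,9). |black|=3
Step 2: on WHITE (5,9): turn R to S, flip to black, move to (6,9). |black|=4
Step 3: on WHITE (6,9): turn R to W, flip to black, move to (6,8). |black|=5
Step 4: on WHITE (6,8): turn R to N, flip to black, move to (5,8). |black|=6

Answer: BLACK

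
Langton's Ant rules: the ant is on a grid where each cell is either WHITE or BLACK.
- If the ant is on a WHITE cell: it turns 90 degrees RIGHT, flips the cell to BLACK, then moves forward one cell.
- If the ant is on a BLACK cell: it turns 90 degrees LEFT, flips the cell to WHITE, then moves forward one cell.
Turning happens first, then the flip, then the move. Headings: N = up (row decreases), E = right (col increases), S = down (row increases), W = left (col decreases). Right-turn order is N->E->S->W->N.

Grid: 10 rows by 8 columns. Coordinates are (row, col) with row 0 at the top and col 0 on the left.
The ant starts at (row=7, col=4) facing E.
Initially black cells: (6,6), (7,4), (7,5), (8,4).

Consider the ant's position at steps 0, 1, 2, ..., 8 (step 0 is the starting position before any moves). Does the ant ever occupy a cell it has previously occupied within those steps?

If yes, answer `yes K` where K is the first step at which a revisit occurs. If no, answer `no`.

Answer: yes 7

Derivation:
Step 1: on BLACK (7,4): turn L to N, flip to white, move to (6,4). |black|=3 — new cell
Step 2: on WHITE (6,4): turn R to E, flip to black, move to (6,5). |black|=4 — new cell
Step 3: on WHITE (6,5): turn R to S, flip to black, move to (7,5). |black|=5 — new cell
Step 4: on BLACK (7,5): turn L to E, flip to white, move to (7,6). |black|=4 — new cell
Step 5: on WHITE (7,6): turn R to S, flip to black, move to (8,6). |black|=5 — new cell
Step 6: on WHITE (8,6): turn R to W, flip to black, move to (8,5). |black|=6 — new cell
Step 7: on WHITE (8,5): turn R to N, flip to black, move to (7,5). |black|=7 — REVISIT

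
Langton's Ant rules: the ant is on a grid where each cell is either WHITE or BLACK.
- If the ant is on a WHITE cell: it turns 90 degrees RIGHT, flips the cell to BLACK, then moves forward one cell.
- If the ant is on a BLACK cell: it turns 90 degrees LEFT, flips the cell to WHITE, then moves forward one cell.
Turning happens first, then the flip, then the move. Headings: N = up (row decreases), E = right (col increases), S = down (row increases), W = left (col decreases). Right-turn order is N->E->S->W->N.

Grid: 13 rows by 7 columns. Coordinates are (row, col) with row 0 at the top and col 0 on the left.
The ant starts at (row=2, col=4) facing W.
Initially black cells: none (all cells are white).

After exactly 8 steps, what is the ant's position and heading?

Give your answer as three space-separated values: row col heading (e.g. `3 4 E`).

Answer: 2 4 E

Derivation:
Step 1: on WHITE (2,4): turn R to N, flip to black, move to (1,4). |black|=1
Step 2: on WHITE (1,4): turn R to E, flip to black, move to (1,5). |black|=2
Step 3: on WHITE (1,5): turn R to S, flip to black, move to (2,5). |black|=3
Step 4: on WHITE (2,5): turn R to W, flip to black, move to (2,4). |black|=4
Step 5: on BLACK (2,4): turn L to S, flip to white, move to (3,4). |black|=3
Step 6: on WHITE (3,4): turn R to W, flip to black, move to (3,3). |black|=4
Step 7: on WHITE (3,3): turn R to N, flip to black, move to (2,3). |black|=5
Step 8: on WHITE (2,3): turn R to E, flip to black, move to (2,4). |black|=6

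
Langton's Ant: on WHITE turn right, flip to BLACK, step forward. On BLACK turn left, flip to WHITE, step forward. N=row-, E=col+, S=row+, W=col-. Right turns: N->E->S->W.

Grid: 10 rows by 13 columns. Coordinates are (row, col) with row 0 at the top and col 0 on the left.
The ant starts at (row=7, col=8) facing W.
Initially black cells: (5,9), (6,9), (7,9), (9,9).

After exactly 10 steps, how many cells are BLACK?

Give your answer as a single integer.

Step 1: on WHITE (7,8): turn R to N, flip to black, move to (6,8). |black|=5
Step 2: on WHITE (6,8): turn R to E, flip to black, move to (6,9). |black|=6
Step 3: on BLACK (6,9): turn L to N, flip to white, move to (5,9). |black|=5
Step 4: on BLACK (5,9): turn L to W, flip to white, move to (5,8). |black|=4
Step 5: on WHITE (5,8): turn R to N, flip to black, move to (4,8). |black|=5
Step 6: on WHITE (4,8): turn R to E, flip to black, move to (4,9). |black|=6
Step 7: on WHITE (4,9): turn R to S, flip to black, move to (5,9). |black|=7
Step 8: on WHITE (5,9): turn R to W, flip to black, move to (5,8). |black|=8
Step 9: on BLACK (5,8): turn L to S, flip to white, move to (6,8). |black|=7
Step 10: on BLACK (6,8): turn L to E, flip to white, move to (6,9). |black|=6

Answer: 6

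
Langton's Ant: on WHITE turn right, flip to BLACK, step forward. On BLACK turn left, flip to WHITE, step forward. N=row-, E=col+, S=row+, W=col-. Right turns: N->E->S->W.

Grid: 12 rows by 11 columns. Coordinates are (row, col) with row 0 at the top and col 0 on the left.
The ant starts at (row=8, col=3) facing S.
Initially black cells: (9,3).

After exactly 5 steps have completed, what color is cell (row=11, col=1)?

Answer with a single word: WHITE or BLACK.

Answer: WHITE

Derivation:
Step 1: on WHITE (8,3): turn R to W, flip to black, move to (8,2). |black|=2
Step 2: on WHITE (8,2): turn R to N, flip to black, move to (7,2). |black|=3
Step 3: on WHITE (7,2): turn R to E, flip to black, move to (7,3). |black|=4
Step 4: on WHITE (7,3): turn R to S, flip to black, move to (8,3). |black|=5
Step 5: on BLACK (8,3): turn L to E, flip to white, move to (8,4). |black|=4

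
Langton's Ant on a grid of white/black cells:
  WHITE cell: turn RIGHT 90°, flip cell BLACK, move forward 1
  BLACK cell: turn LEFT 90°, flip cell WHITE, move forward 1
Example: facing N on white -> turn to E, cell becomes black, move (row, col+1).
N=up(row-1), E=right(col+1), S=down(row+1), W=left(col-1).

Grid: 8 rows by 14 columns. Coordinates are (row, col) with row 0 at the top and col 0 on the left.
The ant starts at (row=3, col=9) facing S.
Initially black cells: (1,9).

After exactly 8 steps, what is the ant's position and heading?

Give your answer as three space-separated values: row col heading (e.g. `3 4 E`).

Answer: 3 9 N

Derivation:
Step 1: on WHITE (3,9): turn R to W, flip to black, move to (3,8). |black|=2
Step 2: on WHITE (3,8): turn R to N, flip to black, move to (2,8). |black|=3
Step 3: on WHITE (2,8): turn R to E, flip to black, move to (2,9). |black|=4
Step 4: on WHITE (2,9): turn R to S, flip to black, move to (3,9). |black|=5
Step 5: on BLACK (3,9): turn L to E, flip to white, move to (3,10). |black|=4
Step 6: on WHITE (3,10): turn R to S, flip to black, move to (4,10). |black|=5
Step 7: on WHITE (4,10): turn R to W, flip to black, move to (4,9). |black|=6
Step 8: on WHITE (4,9): turn R to N, flip to black, move to (3,9). |black|=7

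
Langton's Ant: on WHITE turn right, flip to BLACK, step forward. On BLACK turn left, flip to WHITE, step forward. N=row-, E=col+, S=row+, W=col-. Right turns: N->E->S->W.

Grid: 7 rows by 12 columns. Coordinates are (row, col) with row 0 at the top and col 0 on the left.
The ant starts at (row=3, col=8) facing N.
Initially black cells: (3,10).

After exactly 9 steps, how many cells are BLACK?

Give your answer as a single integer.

Step 1: on WHITE (3,8): turn R to E, flip to black, move to (3,9). |black|=2
Step 2: on WHITE (3,9): turn R to S, flip to black, move to (4,9). |black|=3
Step 3: on WHITE (4,9): turn R to W, flip to black, move to (4,8). |black|=4
Step 4: on WHITE (4,8): turn R to N, flip to black, move to (3,8). |black|=5
Step 5: on BLACK (3,8): turn L to W, flip to white, move to (3,7). |black|=4
Step 6: on WHITE (3,7): turn R to N, flip to black, move to (2,7). |black|=5
Step 7: on WHITE (2,7): turn R to E, flip to black, move to (2,8). |black|=6
Step 8: on WHITE (2,8): turn R to S, flip to black, move to (3,8). |black|=7
Step 9: on WHITE (3,8): turn R to W, flip to black, move to (3,7). |black|=8

Answer: 8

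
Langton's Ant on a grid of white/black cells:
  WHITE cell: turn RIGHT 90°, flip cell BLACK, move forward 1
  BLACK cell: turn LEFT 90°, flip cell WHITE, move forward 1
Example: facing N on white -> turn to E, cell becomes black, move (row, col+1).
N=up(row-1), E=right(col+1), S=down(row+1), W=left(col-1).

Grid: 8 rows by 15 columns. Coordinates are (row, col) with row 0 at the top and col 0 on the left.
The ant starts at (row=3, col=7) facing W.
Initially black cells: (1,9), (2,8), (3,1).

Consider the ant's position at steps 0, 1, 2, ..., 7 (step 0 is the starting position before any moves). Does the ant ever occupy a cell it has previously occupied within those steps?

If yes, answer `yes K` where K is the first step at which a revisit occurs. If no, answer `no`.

Answer: no

Derivation:
Step 1: on WHITE (3,7): turn R to N, flip to black, move to (2,7). |black|=4 — new cell
Step 2: on WHITE (2,7): turn R to E, flip to black, move to (2,8). |black|=5 — new cell
Step 3: on BLACK (2,8): turn L to N, flip to white, move to (1,8). |black|=4 — new cell
Step 4: on WHITE (1,8): turn R to E, flip to black, move to (1,9). |black|=5 — new cell
Step 5: on BLACK (1,9): turn L to N, flip to white, move to (0,9). |black|=4 — new cell
Step 6: on WHITE (0,9): turn R to E, flip to black, move to (0,10). |black|=5 — new cell
Step 7: on WHITE (0,10): turn R to S, flip to black, move to (1,10). |black|=6 — new cell
No revisit within 7 steps.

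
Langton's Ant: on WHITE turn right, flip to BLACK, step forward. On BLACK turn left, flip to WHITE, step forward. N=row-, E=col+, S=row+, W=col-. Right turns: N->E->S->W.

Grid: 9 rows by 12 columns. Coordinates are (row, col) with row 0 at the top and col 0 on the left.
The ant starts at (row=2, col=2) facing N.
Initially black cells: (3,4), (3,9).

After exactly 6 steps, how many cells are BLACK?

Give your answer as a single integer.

Answer: 6

Derivation:
Step 1: on WHITE (2,2): turn R to E, flip to black, move to (2,3). |black|=3
Step 2: on WHITE (2,3): turn R to S, flip to black, move to (3,3). |black|=4
Step 3: on WHITE (3,3): turn R to W, flip to black, move to (3,2). |black|=5
Step 4: on WHITE (3,2): turn R to N, flip to black, move to (2,2). |black|=6
Step 5: on BLACK (2,2): turn L to W, flip to white, move to (2,1). |black|=5
Step 6: on WHITE (2,1): turn R to N, flip to black, move to (1,1). |black|=6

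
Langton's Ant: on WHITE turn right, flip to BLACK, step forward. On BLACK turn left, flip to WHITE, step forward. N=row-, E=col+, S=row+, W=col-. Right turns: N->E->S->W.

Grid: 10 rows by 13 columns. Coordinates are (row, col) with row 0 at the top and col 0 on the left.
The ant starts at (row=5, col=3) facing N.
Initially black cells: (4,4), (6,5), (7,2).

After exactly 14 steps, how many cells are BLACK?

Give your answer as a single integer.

Answer: 13

Derivation:
Step 1: on WHITE (5,3): turn R to E, flip to black, move to (5,4). |black|=4
Step 2: on WHITE (5,4): turn R to S, flip to black, move to (6,4). |black|=5
Step 3: on WHITE (6,4): turn R to W, flip to black, move to (6,3). |black|=6
Step 4: on WHITE (6,3): turn R to N, flip to black, move to (5,3). |black|=7
Step 5: on BLACK (5,3): turn L to W, flip to white, move to (5,2). |black|=6
Step 6: on WHITE (5,2): turn R to N, flip to black, move to (4,2). |black|=7
Step 7: on WHITE (4,2): turn R to E, flip to black, move to (4,3). |black|=8
Step 8: on WHITE (4,3): turn R to S, flip to black, move to (5,3). |black|=9
Step 9: on WHITE (5,3): turn R to W, flip to black, move to (5,2). |black|=10
Step 10: on BLACK (5,2): turn L to S, flip to white, move to (6,2). |black|=9
Step 11: on WHITE (6,2): turn R to W, flip to black, move to (6,1). |black|=10
Step 12: on WHITE (6,1): turn R to N, flip to black, move to (5,1). |black|=11
Step 13: on WHITE (5,1): turn R to E, flip to black, move to (5,2). |black|=12
Step 14: on WHITE (5,2): turn R to S, flip to black, move to (6,2). |black|=13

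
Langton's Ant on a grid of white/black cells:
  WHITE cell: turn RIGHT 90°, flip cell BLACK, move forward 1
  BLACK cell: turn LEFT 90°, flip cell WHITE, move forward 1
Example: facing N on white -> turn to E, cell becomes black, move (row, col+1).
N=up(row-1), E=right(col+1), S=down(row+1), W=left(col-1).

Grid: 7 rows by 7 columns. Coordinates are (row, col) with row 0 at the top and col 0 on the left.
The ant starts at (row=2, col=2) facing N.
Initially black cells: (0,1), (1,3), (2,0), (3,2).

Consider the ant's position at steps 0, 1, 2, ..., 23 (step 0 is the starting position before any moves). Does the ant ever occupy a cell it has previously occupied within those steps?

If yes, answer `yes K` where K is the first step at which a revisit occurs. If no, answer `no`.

Step 1: on WHITE (2,2): turn R to E, flip to black, move to (2,3). |black|=5 — new cell
Step 2: on WHITE (2,3): turn R to S, flip to black, move to (3,3). |black|=6 — new cell
Step 3: on WHITE (3,3): turn R to W, flip to black, move to (3,2). |black|=7 — new cell
Step 4: on BLACK (3,2): turn L to S, flip to white, move to (4,2). |black|=6 — new cell
Step 5: on WHITE (4,2): turn R to W, flip to black, move to (4,1). |black|=7 — new cell
Step 6: on WHITE (4,1): turn R to N, flip to black, move to (3,1). |black|=8 — new cell
Step 7: on WHITE (3,1): turn R to E, flip to black, move to (3,2). |black|=9 — REVISIT

Answer: yes 7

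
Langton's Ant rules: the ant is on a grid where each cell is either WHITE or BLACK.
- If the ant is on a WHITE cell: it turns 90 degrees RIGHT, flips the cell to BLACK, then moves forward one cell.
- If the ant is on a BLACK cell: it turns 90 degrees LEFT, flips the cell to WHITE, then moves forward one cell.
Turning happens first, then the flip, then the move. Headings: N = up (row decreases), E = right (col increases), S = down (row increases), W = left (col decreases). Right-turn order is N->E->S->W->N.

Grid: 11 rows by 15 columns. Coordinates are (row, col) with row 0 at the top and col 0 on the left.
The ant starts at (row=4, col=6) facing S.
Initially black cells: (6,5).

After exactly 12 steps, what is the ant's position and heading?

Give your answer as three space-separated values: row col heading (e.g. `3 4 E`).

Step 1: on WHITE (4,6): turn R to W, flip to black, move to (4,5). |black|=2
Step 2: on WHITE (4,5): turn R to N, flip to black, move to (3,5). |black|=3
Step 3: on WHITE (3,5): turn R to E, flip to black, move to (3,6). |black|=4
Step 4: on WHITE (3,6): turn R to S, flip to black, move to (4,6). |black|=5
Step 5: on BLACK (4,6): turn L to E, flip to white, move to (4,7). |black|=4
Step 6: on WHITE (4,7): turn R to S, flip to black, move to (5,7). |black|=5
Step 7: on WHITE (5,7): turn R to W, flip to black, move to (5,6). |black|=6
Step 8: on WHITE (5,6): turn R to N, flip to black, move to (4,6). |black|=7
Step 9: on WHITE (4,6): turn R to E, flip to black, move to (4,7). |black|=8
Step 10: on BLACK (4,7): turn L to N, flip to white, move to (3,7). |black|=7
Step 11: on WHITE (3,7): turn R to E, flip to black, move to (3,8). |black|=8
Step 12: on WHITE (3,8): turn R to S, flip to black, move to (4,8). |black|=9

Answer: 4 8 S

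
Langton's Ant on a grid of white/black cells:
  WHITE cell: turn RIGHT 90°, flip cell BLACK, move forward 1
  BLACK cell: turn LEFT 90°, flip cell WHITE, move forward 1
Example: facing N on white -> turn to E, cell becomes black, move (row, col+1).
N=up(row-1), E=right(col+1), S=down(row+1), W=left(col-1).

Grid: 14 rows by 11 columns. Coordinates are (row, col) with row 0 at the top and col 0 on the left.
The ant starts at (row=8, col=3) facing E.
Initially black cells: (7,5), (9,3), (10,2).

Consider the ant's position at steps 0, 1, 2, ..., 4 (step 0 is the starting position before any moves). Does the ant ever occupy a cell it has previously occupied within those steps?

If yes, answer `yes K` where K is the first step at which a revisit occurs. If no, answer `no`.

Step 1: on WHITE (8,3): turn R to S, flip to black, move to (9,3). |black|=4 — new cell
Step 2: on BLACK (9,3): turn L to E, flip to white, move to (9,4). |black|=3 — new cell
Step 3: on WHITE (9,4): turn R to S, flip to black, move to (10,4). |black|=4 — new cell
Step 4: on WHITE (10,4): turn R to W, flip to black, move to (10,3). |black|=5 — new cell
No revisit within 4 steps.

Answer: no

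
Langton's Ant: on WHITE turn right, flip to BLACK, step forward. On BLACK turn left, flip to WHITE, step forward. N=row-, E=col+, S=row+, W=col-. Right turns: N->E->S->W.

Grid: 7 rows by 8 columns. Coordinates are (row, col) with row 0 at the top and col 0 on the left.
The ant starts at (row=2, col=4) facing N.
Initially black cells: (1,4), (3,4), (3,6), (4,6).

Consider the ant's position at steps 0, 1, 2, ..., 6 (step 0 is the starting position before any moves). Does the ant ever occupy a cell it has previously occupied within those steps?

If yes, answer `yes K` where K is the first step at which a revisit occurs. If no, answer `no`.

Answer: no

Derivation:
Step 1: on WHITE (2,4): turn R to E, flip to black, move to (2,5). |black|=5 — new cell
Step 2: on WHITE (2,5): turn R to S, flip to black, move to (3,5). |black|=6 — new cell
Step 3: on WHITE (3,5): turn R to W, flip to black, move to (3,4). |black|=7 — new cell
Step 4: on BLACK (3,4): turn L to S, flip to white, move to (4,4). |black|=6 — new cell
Step 5: on WHITE (4,4): turn R to W, flip to black, move to (4,3). |black|=7 — new cell
Step 6: on WHITE (4,3): turn R to N, flip to black, move to (3,3). |black|=8 — new cell
No revisit within 6 steps.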